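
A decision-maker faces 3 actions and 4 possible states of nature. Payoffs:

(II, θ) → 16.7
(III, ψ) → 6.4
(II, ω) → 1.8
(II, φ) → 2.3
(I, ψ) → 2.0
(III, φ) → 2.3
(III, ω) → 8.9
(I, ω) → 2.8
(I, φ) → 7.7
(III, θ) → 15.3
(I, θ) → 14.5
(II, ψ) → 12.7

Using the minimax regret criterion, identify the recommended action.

Column bests: θ=16.7, φ=7.7, ψ=12.7, ω=8.9.
I regrets: 2.2, 0.0, 10.7, 6.1 → max 10.7
II regrets: 0.0, 5.4, 0.0, 7.1 → max 7.1
III regrets: 1.4, 5.4, 6.3, 0.0 → max 6.3
Smallest max regret = 6.3 → III.

III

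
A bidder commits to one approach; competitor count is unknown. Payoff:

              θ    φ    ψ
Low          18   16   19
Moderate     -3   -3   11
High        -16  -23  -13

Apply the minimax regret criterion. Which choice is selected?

Low

Column bests: θ=18, φ=16, ψ=19.
Low regrets: 0, 0, 0 → max 0
Moderate regrets: 21, 19, 8 → max 21
High regrets: 34, 39, 32 → max 39
Smallest max regret = 0 → Low.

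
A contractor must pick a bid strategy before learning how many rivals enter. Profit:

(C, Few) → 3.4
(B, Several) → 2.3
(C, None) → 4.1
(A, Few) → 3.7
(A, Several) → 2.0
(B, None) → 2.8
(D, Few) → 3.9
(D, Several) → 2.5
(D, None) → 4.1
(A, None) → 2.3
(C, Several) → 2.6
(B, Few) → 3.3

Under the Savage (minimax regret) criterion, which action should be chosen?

Column bests: None=4.1, Few=3.9, Several=2.6.
A regrets: 1.8, 0.2, 0.6 → max 1.8
B regrets: 1.3, 0.6, 0.3 → max 1.3
C regrets: 0.0, 0.5, 0.0 → max 0.5
D regrets: 0.0, 0.0, 0.1 → max 0.1
Smallest max regret = 0.1 → D.

D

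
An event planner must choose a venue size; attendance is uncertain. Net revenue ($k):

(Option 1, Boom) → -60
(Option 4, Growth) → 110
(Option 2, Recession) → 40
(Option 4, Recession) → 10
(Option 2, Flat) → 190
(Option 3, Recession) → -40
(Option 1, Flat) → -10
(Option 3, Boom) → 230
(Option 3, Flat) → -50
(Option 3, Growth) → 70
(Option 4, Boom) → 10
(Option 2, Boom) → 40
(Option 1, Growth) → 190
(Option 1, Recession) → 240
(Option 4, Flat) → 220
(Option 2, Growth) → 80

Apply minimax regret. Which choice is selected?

Option 2

Column bests: Recession=240, Flat=220, Growth=190, Boom=230.
Option 1 regrets: 0, 230, 0, 290 → max 290
Option 2 regrets: 200, 30, 110, 190 → max 200
Option 3 regrets: 280, 270, 120, 0 → max 280
Option 4 regrets: 230, 0, 80, 220 → max 230
Smallest max regret = 200 → Option 2.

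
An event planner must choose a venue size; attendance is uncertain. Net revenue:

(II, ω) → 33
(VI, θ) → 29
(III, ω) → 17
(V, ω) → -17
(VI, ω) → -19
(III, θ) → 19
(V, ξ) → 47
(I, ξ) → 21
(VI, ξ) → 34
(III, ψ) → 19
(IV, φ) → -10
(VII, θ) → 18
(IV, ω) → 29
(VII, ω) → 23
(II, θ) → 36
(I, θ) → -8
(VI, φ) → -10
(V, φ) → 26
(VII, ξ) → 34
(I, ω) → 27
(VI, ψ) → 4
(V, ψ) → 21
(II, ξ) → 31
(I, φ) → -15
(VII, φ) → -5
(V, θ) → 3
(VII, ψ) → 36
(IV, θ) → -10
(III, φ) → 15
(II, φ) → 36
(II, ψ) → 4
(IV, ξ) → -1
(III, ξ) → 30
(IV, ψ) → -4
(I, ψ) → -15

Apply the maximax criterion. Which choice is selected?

V

Row maxima: I=27, II=36, III=30, IV=29, V=47, VI=34, VII=36
Best best-case = 47 → V.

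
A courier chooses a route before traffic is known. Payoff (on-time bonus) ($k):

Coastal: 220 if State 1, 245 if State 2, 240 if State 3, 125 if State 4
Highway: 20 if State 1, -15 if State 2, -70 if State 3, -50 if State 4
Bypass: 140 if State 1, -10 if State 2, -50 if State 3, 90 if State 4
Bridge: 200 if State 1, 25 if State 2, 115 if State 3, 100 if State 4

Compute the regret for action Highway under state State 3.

310

Best payoff under State 3 is 240.
Regret = 240 − (-70) = 310.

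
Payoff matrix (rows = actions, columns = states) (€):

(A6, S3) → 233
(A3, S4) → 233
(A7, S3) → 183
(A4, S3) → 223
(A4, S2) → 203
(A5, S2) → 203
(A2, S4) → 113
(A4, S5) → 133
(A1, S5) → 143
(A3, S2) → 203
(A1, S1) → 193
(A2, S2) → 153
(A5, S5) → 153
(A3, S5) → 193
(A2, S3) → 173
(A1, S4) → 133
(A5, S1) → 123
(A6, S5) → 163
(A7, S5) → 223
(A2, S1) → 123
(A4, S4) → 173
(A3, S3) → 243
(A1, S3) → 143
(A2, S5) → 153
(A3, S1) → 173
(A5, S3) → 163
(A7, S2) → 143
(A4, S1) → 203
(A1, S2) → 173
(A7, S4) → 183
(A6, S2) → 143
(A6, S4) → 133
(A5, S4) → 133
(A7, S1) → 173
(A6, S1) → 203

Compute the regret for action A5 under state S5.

70

Best payoff under S5 is 223.
Regret = 223 − 153 = 70.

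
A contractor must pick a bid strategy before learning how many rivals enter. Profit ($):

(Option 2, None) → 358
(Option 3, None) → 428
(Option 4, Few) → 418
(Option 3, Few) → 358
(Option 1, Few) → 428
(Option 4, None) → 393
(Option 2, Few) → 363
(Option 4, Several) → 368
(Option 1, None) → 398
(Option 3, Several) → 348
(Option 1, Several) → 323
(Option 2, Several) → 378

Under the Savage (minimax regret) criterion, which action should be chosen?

Column bests: None=428, Few=428, Several=378.
Option 1 regrets: 30, 0, 55 → max 55
Option 2 regrets: 70, 65, 0 → max 70
Option 3 regrets: 0, 70, 30 → max 70
Option 4 regrets: 35, 10, 10 → max 35
Smallest max regret = 35 → Option 4.

Option 4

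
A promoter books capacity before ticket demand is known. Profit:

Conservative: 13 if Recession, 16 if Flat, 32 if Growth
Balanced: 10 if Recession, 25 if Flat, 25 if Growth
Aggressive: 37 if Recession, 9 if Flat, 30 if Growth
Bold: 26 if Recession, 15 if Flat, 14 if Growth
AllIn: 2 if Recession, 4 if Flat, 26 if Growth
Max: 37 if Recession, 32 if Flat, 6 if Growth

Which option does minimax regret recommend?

Bold

Column bests: Recession=37, Flat=32, Growth=32.
Conservative regrets: 24, 16, 0 → max 24
Balanced regrets: 27, 7, 7 → max 27
Aggressive regrets: 0, 23, 2 → max 23
Bold regrets: 11, 17, 18 → max 18
AllIn regrets: 35, 28, 6 → max 35
Max regrets: 0, 0, 26 → max 26
Smallest max regret = 18 → Bold.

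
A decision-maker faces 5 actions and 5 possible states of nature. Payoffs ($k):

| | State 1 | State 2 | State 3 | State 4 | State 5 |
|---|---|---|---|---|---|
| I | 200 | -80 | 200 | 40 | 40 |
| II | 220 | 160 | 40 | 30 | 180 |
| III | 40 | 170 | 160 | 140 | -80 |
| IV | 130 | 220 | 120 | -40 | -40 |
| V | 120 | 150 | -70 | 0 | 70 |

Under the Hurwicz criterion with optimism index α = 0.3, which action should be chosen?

II

I: 0.3·200 + 0.7·(-80) = 4
II: 0.3·220 + 0.7·30 = 87
III: 0.3·170 + 0.7·(-80) = -5
IV: 0.3·220 + 0.7·(-40) = 38
V: 0.3·150 + 0.7·(-70) = -4
Highest Hurwicz score = 87 → II.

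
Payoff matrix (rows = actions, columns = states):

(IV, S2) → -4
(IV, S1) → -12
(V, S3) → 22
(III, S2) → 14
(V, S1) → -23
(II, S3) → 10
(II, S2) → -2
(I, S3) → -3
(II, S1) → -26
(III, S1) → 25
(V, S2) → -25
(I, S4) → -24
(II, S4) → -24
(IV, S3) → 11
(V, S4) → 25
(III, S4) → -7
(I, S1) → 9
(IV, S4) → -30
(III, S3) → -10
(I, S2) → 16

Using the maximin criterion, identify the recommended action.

Row minima: I=-24, II=-26, III=-10, IV=-30, V=-25
Best worst-case = -10 → III.

III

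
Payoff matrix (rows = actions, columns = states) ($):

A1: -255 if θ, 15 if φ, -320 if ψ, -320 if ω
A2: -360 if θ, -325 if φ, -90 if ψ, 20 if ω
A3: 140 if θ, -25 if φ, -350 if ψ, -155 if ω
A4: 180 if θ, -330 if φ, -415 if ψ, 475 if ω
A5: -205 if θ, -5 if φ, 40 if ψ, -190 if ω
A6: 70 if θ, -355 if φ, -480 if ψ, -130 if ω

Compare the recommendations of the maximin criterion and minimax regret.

Row minima: A1=-320, A2=-360, A3=-350, A4=-415, A5=-205, A6=-480
Best worst-case = -205 → A5.
Column bests: θ=180, φ=15, ψ=40, ω=475.
A1 regrets: 435, 0, 360, 795 → max 795
A2 regrets: 540, 340, 130, 455 → max 540
A3 regrets: 40, 40, 390, 630 → max 630
A4 regrets: 0, 345, 455, 0 → max 455
A5 regrets: 385, 20, 0, 665 → max 665
A6 regrets: 110, 370, 520, 605 → max 605
Smallest max regret = 455 → A4.

maximin → A5; minimax regret → A4 (disagree)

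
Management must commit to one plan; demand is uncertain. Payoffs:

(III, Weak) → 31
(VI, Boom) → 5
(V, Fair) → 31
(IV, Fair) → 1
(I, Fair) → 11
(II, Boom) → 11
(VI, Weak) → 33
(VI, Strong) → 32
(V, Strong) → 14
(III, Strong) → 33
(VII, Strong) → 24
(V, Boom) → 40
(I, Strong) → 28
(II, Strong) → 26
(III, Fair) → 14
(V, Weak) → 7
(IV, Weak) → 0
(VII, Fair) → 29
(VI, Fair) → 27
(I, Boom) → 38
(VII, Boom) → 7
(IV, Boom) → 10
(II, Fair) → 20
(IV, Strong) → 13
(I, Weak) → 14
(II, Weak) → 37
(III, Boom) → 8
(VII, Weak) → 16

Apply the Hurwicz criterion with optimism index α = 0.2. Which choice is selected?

I

I: 0.2·38 + 0.8·11 = 16.4
II: 0.2·37 + 0.8·11 = 16.2
III: 0.2·33 + 0.8·8 = 13
IV: 0.2·13 + 0.8·0 = 2.6
V: 0.2·40 + 0.8·7 = 13.6
VI: 0.2·33 + 0.8·5 = 10.6
VII: 0.2·29 + 0.8·7 = 11.4
Highest Hurwicz score = 16.4 → I.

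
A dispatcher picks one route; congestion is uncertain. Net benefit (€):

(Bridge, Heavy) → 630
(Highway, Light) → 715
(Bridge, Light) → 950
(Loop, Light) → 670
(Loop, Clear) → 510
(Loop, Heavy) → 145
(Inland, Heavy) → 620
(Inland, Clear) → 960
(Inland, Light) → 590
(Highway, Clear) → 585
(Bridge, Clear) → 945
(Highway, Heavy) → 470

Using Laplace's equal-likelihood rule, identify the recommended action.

Row averages: Loop=1325/3, Inland=2170/3, Bridge=2525/3, Highway=590
Highest average = 2525/3 → Bridge.

Bridge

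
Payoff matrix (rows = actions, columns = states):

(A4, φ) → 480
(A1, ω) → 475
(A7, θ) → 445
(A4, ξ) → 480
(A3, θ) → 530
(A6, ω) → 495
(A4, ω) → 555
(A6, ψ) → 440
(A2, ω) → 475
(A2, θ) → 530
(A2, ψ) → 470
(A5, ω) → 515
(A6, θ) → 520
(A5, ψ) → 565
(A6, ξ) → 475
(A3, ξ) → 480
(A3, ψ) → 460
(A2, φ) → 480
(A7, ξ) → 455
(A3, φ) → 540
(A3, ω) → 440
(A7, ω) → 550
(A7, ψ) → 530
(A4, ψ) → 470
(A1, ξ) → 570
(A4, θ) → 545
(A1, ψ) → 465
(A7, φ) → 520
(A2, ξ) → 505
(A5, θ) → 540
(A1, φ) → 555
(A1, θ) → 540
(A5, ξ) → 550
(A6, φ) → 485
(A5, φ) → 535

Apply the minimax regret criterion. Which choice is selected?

Column bests: θ=545, φ=555, ψ=565, ω=555, ξ=570.
A1 regrets: 5, 0, 100, 80, 0 → max 100
A2 regrets: 15, 75, 95, 80, 65 → max 95
A3 regrets: 15, 15, 105, 115, 90 → max 115
A4 regrets: 0, 75, 95, 0, 90 → max 95
A5 regrets: 5, 20, 0, 40, 20 → max 40
A6 regrets: 25, 70, 125, 60, 95 → max 125
A7 regrets: 100, 35, 35, 5, 115 → max 115
Smallest max regret = 40 → A5.

A5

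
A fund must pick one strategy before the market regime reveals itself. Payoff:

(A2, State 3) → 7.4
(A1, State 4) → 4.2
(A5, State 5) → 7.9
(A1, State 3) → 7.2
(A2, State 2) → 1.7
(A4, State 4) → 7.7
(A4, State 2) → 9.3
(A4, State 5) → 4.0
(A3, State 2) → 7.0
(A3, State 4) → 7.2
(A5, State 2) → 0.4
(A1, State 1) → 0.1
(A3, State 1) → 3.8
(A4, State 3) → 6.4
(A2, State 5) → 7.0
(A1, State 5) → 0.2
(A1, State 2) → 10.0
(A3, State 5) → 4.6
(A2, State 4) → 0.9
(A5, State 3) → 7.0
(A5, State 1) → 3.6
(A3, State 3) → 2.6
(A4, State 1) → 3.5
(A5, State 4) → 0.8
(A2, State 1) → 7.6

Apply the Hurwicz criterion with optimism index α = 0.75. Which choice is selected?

A1: 0.75·10.0 + 0.25·0.1 = 7.525
A2: 0.75·7.6 + 0.25·0.9 = 5.925
A3: 0.75·7.2 + 0.25·2.6 = 6.05
A4: 0.75·9.3 + 0.25·3.5 = 7.85
A5: 0.75·7.9 + 0.25·0.4 = 6.025
Highest Hurwicz score = 7.85 → A4.

A4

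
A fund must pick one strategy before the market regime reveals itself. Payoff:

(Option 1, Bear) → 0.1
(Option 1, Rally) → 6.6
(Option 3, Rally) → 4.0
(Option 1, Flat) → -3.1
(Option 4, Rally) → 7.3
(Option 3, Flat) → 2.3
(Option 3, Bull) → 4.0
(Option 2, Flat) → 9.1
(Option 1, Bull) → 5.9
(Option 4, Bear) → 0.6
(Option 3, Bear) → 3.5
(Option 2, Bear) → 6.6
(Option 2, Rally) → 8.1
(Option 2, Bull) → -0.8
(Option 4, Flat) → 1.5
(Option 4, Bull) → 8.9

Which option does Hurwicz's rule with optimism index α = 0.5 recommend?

Option 1: 0.5·6.6 + 0.5·(-3.1) = 1.75
Option 2: 0.5·9.1 + 0.5·(-0.8) = 4.15
Option 3: 0.5·4.0 + 0.5·2.3 = 3.15
Option 4: 0.5·8.9 + 0.5·0.6 = 4.75
Highest Hurwicz score = 4.75 → Option 4.

Option 4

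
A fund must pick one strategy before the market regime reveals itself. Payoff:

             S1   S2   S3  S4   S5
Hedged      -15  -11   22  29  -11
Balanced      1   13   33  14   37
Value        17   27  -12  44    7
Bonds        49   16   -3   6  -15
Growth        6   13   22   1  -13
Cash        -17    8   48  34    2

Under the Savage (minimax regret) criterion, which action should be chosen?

Balanced

Column bests: S1=49, S2=27, S3=48, S4=44, S5=37.
Hedged regrets: 64, 38, 26, 15, 48 → max 64
Balanced regrets: 48, 14, 15, 30, 0 → max 48
Value regrets: 32, 0, 60, 0, 30 → max 60
Bonds regrets: 0, 11, 51, 38, 52 → max 52
Growth regrets: 43, 14, 26, 43, 50 → max 50
Cash regrets: 66, 19, 0, 10, 35 → max 66
Smallest max regret = 48 → Balanced.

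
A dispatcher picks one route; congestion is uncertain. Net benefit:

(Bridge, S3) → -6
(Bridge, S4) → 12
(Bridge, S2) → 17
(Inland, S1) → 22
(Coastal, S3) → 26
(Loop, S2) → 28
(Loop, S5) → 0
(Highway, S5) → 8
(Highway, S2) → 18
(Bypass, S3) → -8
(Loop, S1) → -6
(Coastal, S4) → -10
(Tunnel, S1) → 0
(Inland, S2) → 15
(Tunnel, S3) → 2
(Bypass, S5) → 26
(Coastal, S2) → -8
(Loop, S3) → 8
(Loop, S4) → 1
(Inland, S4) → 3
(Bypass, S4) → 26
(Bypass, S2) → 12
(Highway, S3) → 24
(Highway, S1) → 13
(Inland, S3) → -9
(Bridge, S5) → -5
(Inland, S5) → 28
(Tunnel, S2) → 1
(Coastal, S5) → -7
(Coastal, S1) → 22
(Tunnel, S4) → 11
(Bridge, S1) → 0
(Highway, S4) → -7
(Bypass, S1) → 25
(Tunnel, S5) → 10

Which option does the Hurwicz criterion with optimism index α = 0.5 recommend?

Bypass: 0.5·26 + 0.5·(-8) = 9
Coastal: 0.5·26 + 0.5·(-10) = 8
Bridge: 0.5·17 + 0.5·(-6) = 5.5
Highway: 0.5·24 + 0.5·(-7) = 8.5
Tunnel: 0.5·11 + 0.5·0 = 5.5
Loop: 0.5·28 + 0.5·(-6) = 11
Inland: 0.5·28 + 0.5·(-9) = 9.5
Highest Hurwicz score = 11 → Loop.

Loop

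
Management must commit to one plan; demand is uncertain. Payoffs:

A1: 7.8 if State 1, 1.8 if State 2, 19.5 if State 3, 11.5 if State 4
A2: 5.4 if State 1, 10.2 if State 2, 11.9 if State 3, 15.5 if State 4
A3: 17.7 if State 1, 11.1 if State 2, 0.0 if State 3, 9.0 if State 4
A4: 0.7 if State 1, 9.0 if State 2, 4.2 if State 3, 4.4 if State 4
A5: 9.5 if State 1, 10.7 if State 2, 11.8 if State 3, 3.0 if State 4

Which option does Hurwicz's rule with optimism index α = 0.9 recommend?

A1

A1: 0.9·19.5 + 0.1·1.8 = 17.73
A2: 0.9·15.5 + 0.1·5.4 = 14.49
A3: 0.9·17.7 + 0.1·0.0 = 15.93
A4: 0.9·9.0 + 0.1·0.7 = 8.17
A5: 0.9·11.8 + 0.1·3.0 = 10.92
Highest Hurwicz score = 17.73 → A1.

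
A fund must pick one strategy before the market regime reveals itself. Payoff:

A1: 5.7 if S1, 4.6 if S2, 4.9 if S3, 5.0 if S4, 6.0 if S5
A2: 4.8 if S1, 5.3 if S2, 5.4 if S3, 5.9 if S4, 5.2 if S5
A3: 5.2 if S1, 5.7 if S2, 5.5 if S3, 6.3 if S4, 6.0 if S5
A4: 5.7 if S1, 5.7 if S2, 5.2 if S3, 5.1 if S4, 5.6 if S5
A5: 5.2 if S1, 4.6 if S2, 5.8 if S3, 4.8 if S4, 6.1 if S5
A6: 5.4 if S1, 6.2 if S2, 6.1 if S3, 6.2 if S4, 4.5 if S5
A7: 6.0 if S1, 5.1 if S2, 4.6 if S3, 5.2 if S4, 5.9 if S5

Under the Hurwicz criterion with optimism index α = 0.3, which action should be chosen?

A1: 0.3·6.0 + 0.7·4.6 = 5.02
A2: 0.3·5.9 + 0.7·4.8 = 5.13
A3: 0.3·6.3 + 0.7·5.2 = 5.53
A4: 0.3·5.7 + 0.7·5.1 = 5.28
A5: 0.3·6.1 + 0.7·4.6 = 5.05
A6: 0.3·6.2 + 0.7·4.5 = 5.01
A7: 0.3·6.0 + 0.7·4.6 = 5.02
Highest Hurwicz score = 5.53 → A3.

A3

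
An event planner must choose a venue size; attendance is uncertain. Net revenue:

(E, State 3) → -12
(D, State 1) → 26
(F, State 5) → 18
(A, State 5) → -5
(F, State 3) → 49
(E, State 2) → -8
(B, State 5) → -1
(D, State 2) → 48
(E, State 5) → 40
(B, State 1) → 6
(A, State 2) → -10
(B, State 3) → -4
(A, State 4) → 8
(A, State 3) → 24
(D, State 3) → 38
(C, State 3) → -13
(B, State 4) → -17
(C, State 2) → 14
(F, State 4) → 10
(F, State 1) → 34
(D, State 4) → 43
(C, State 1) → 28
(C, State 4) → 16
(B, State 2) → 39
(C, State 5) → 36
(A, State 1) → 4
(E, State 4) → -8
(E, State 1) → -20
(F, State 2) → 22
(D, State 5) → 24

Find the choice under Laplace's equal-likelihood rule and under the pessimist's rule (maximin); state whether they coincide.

laplace → D; maximin → D (agree)

Row averages: A=4.2, B=4.6, C=16.2, D=35.8, E=-1.6, F=26.6
Highest average = 35.8 → D.
Row minima: A=-10, B=-17, C=-13, D=24, E=-20, F=10
Best worst-case = 24 → D.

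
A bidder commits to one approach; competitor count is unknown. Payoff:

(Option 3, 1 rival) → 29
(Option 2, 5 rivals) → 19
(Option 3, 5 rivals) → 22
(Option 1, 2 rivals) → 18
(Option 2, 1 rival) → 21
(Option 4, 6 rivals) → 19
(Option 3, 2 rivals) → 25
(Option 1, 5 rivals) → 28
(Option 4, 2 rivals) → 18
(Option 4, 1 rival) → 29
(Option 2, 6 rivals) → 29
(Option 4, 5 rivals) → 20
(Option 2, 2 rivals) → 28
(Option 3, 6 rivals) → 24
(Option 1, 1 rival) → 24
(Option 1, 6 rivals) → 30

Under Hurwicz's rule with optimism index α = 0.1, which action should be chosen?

Option 3

Option 1: 0.1·30 + 0.9·18 = 19.2
Option 2: 0.1·29 + 0.9·19 = 20
Option 3: 0.1·29 + 0.9·22 = 22.7
Option 4: 0.1·29 + 0.9·18 = 19.1
Highest Hurwicz score = 22.7 → Option 3.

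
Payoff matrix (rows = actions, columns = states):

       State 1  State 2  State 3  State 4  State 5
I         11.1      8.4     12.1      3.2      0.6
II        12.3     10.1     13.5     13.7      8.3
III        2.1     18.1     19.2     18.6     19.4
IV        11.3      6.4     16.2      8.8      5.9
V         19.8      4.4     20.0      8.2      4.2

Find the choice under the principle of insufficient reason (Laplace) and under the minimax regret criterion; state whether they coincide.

laplace → III; minimax regret → II (disagree)

Row averages: I=7.08, II=11.58, III=15.48, IV=9.72, V=11.32
Highest average = 15.48 → III.
Column bests: State 1=19.8, State 2=18.1, State 3=20.0, State 4=18.6, State 5=19.4.
I regrets: 8.7, 9.7, 7.9, 15.4, 18.8 → max 18.8
II regrets: 7.5, 8.0, 6.5, 4.9, 11.1 → max 11.1
III regrets: 17.7, 0.0, 0.8, 0.0, 0.0 → max 17.7
IV regrets: 8.5, 11.7, 3.8, 9.8, 13.5 → max 13.5
V regrets: 0.0, 13.7, 0.0, 10.4, 15.2 → max 15.2
Smallest max regret = 11.1 → II.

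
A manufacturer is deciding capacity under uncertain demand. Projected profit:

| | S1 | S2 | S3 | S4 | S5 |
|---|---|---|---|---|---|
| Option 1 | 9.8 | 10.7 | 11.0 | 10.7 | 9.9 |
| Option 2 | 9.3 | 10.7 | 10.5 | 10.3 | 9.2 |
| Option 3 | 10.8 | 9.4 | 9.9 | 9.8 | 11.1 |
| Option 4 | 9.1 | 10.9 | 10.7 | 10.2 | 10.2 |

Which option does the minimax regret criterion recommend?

Option 1

Column bests: S1=10.8, S2=10.9, S3=11.0, S4=10.7, S5=11.1.
Option 1 regrets: 1.0, 0.2, 0.0, 0.0, 1.2 → max 1.2
Option 2 regrets: 1.5, 0.2, 0.5, 0.4, 1.9 → max 1.9
Option 3 regrets: 0.0, 1.5, 1.1, 0.9, 0.0 → max 1.5
Option 4 regrets: 1.7, 0.0, 0.3, 0.5, 0.9 → max 1.7
Smallest max regret = 1.2 → Option 1.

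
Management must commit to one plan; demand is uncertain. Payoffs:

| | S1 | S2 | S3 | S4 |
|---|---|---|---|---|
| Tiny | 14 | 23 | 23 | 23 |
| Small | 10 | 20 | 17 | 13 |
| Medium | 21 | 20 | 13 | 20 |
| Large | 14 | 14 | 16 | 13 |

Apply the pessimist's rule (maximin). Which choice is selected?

Row minima: Tiny=14, Small=10, Medium=13, Large=13
Best worst-case = 14 → Tiny.

Tiny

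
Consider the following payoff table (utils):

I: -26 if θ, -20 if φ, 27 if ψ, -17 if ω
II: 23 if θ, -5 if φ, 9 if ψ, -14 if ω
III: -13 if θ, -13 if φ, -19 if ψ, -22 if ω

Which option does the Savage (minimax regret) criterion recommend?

II

Column bests: θ=23, φ=-5, ψ=27, ω=-14.
I regrets: 49, 15, 0, 3 → max 49
II regrets: 0, 0, 18, 0 → max 18
III regrets: 36, 8, 46, 8 → max 46
Smallest max regret = 18 → II.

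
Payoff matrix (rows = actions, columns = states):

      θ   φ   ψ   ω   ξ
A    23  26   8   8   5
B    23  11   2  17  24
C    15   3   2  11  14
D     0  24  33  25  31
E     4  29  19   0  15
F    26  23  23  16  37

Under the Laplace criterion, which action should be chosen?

F

Row averages: A=14, B=15.4, C=9, D=22.6, E=13.4, F=25
Highest average = 25 → F.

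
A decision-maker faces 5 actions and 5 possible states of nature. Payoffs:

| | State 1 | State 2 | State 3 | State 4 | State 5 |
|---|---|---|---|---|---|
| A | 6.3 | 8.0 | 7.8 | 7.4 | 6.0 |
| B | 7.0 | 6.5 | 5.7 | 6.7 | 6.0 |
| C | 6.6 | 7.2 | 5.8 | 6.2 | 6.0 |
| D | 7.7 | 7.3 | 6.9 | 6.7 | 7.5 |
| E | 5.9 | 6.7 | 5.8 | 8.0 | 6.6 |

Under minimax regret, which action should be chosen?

Column bests: State 1=7.7, State 2=8.0, State 3=7.8, State 4=8.0, State 5=7.5.
A regrets: 1.4, 0.0, 0.0, 0.6, 1.5 → max 1.5
B regrets: 0.7, 1.5, 2.1, 1.3, 1.5 → max 2.1
C regrets: 1.1, 0.8, 2.0, 1.8, 1.5 → max 2.0
D regrets: 0.0, 0.7, 0.9, 1.3, 0.0 → max 1.3
E regrets: 1.8, 1.3, 2.0, 0.0, 0.9 → max 2.0
Smallest max regret = 1.3 → D.

D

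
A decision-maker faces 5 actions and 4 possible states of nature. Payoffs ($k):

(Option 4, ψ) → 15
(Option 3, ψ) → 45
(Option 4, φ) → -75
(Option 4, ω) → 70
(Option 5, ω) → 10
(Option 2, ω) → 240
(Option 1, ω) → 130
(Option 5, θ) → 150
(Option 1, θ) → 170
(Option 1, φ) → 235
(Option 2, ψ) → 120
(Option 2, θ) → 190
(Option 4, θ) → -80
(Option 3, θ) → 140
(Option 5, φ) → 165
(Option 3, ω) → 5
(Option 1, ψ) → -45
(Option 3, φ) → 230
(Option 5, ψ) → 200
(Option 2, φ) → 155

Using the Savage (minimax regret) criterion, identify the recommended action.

Column bests: θ=190, φ=235, ψ=200, ω=240.
Option 1 regrets: 20, 0, 245, 110 → max 245
Option 2 regrets: 0, 80, 80, 0 → max 80
Option 3 regrets: 50, 5, 155, 235 → max 235
Option 4 regrets: 270, 310, 185, 170 → max 310
Option 5 regrets: 40, 70, 0, 230 → max 230
Smallest max regret = 80 → Option 2.

Option 2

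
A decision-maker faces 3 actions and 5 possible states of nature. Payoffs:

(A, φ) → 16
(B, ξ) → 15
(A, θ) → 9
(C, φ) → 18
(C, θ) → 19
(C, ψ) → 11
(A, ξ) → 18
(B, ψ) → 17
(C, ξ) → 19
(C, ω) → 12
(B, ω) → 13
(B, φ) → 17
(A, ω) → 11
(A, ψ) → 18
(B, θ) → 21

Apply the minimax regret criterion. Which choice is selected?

Column bests: θ=21, φ=18, ψ=18, ω=13, ξ=19.
A regrets: 12, 2, 0, 2, 1 → max 12
B regrets: 0, 1, 1, 0, 4 → max 4
C regrets: 2, 0, 7, 1, 0 → max 7
Smallest max regret = 4 → B.

B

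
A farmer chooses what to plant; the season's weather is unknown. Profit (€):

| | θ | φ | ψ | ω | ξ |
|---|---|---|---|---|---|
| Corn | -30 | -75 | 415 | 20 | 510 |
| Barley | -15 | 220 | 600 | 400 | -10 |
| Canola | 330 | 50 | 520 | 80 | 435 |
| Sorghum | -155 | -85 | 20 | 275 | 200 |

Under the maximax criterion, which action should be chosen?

Barley

Row maxima: Corn=510, Barley=600, Canola=520, Sorghum=275
Best best-case = 600 → Barley.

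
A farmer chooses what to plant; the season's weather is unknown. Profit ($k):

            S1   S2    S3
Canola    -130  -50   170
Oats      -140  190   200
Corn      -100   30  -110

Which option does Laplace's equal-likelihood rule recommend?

Row averages: Canola=-10/3, Oats=250/3, Corn=-60
Highest average = 250/3 → Oats.

Oats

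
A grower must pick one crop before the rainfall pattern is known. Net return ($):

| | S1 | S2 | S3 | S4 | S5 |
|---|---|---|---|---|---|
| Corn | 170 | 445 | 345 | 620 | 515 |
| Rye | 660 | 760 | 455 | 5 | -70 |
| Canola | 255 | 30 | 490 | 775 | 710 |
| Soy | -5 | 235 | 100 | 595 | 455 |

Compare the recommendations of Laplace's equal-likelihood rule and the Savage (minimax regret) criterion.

Row averages: Corn=419, Rye=362, Canola=452, Soy=276
Highest average = 452 → Canola.
Column bests: S1=660, S2=760, S3=490, S4=775, S5=710.
Corn regrets: 490, 315, 145, 155, 195 → max 490
Rye regrets: 0, 0, 35, 770, 780 → max 780
Canola regrets: 405, 730, 0, 0, 0 → max 730
Soy regrets: 665, 525, 390, 180, 255 → max 665
Smallest max regret = 490 → Corn.

laplace → Canola; minimax regret → Corn (disagree)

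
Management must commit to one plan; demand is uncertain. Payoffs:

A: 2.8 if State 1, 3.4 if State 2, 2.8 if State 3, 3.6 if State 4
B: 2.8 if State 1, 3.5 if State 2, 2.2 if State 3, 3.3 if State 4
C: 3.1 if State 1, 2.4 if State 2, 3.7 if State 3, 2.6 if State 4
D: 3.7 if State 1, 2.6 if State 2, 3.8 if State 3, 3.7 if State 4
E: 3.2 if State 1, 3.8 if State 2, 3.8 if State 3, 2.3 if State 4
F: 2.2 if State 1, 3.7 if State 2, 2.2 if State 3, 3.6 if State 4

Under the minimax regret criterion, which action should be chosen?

A

Column bests: State 1=3.7, State 2=3.8, State 3=3.8, State 4=3.7.
A regrets: 0.9, 0.4, 1.0, 0.1 → max 1.0
B regrets: 0.9, 0.3, 1.6, 0.4 → max 1.6
C regrets: 0.6, 1.4, 0.1, 1.1 → max 1.4
D regrets: 0.0, 1.2, 0.0, 0.0 → max 1.2
E regrets: 0.5, 0.0, 0.0, 1.4 → max 1.4
F regrets: 1.5, 0.1, 1.6, 0.1 → max 1.6
Smallest max regret = 1.0 → A.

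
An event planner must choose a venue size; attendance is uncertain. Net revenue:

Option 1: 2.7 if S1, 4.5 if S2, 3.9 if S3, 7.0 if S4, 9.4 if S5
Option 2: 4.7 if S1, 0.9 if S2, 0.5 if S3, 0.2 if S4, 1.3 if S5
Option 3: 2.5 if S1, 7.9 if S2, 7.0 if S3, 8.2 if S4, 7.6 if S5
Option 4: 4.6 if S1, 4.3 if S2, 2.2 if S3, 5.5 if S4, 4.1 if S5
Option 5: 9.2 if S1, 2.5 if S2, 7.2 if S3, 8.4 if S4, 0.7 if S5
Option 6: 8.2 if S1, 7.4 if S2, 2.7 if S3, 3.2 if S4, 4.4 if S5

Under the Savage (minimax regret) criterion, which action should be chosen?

Column bests: S1=9.2, S2=7.9, S3=7.2, S4=8.4, S5=9.4.
Option 1 regrets: 6.5, 3.4, 3.3, 1.4, 0.0 → max 6.5
Option 2 regrets: 4.5, 7.0, 6.7, 8.2, 8.1 → max 8.2
Option 3 regrets: 6.7, 0.0, 0.2, 0.2, 1.8 → max 6.7
Option 4 regrets: 4.6, 3.6, 5.0, 2.9, 5.3 → max 5.3
Option 5 regrets: 0.0, 5.4, 0.0, 0.0, 8.7 → max 8.7
Option 6 regrets: 1.0, 0.5, 4.5, 5.2, 5.0 → max 5.2
Smallest max regret = 5.2 → Option 6.

Option 6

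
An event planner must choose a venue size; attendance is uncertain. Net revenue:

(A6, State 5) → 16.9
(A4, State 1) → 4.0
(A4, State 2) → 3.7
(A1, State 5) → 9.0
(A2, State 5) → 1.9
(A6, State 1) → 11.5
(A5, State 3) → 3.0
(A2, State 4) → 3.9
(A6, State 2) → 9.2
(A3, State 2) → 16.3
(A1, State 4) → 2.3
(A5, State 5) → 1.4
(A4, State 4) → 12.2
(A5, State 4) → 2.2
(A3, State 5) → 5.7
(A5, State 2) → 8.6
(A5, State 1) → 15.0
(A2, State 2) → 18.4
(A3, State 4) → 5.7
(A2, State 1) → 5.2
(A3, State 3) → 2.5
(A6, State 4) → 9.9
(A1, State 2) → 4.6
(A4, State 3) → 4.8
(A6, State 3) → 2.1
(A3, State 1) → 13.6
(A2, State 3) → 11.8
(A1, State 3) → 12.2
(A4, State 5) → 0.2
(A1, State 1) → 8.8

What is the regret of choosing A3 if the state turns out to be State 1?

1.4

Best payoff under State 1 is 15.0.
Regret = 15.0 − 13.6 = 1.4.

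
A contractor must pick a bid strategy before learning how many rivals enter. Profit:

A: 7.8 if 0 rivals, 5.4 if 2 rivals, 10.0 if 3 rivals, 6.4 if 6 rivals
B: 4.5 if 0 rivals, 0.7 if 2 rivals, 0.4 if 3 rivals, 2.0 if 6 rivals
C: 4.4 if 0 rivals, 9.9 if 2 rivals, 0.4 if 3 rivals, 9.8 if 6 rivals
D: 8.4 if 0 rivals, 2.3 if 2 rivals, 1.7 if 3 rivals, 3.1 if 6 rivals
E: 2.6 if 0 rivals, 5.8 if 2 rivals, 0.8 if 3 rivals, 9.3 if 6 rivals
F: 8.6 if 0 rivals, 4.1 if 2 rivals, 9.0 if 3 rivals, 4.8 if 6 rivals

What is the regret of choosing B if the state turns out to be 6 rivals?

7.8

Best payoff under 6 rivals is 9.8.
Regret = 9.8 − 2.0 = 7.8.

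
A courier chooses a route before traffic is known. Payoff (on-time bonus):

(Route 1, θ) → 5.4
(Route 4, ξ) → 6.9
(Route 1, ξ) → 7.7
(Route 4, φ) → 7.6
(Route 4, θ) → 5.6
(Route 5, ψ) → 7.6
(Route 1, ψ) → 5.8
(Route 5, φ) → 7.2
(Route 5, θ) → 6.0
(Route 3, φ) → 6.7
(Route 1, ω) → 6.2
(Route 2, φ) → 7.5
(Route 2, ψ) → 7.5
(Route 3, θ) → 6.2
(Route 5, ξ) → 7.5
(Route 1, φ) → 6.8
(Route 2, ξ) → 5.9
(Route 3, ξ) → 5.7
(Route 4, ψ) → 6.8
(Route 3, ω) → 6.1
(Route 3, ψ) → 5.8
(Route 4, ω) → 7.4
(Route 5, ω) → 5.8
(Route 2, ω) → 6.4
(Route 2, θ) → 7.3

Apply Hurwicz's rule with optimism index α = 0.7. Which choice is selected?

Route 5

Route 1: 0.7·7.7 + 0.3·5.4 = 7.01
Route 2: 0.7·7.5 + 0.3·5.9 = 7.02
Route 3: 0.7·6.7 + 0.3·5.7 = 6.4
Route 4: 0.7·7.6 + 0.3·5.6 = 7
Route 5: 0.7·7.6 + 0.3·5.8 = 7.06
Highest Hurwicz score = 7.06 → Route 5.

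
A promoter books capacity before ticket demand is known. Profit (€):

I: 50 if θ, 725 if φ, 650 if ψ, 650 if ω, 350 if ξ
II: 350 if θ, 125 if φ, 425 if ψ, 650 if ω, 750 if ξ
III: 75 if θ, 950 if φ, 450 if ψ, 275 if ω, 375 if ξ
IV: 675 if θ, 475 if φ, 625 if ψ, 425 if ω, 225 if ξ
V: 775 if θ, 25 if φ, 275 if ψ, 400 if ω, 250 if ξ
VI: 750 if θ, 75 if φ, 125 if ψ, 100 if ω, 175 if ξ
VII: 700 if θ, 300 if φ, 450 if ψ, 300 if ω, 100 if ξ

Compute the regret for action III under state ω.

Best payoff under ω is 650.
Regret = 650 − 275 = 375.

375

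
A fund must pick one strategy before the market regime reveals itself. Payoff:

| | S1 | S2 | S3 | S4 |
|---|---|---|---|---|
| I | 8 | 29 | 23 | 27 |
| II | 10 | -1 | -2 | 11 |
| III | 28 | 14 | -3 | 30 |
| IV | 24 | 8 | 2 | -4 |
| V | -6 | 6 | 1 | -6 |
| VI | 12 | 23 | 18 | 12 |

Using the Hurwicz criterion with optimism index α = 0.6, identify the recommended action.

I

I: 0.6·29 + 0.4·8 = 20.6
II: 0.6·11 + 0.4·(-2) = 5.8
III: 0.6·30 + 0.4·(-3) = 16.8
IV: 0.6·24 + 0.4·(-4) = 12.8
V: 0.6·6 + 0.4·(-6) = 1.2
VI: 0.6·23 + 0.4·12 = 18.6
Highest Hurwicz score = 20.6 → I.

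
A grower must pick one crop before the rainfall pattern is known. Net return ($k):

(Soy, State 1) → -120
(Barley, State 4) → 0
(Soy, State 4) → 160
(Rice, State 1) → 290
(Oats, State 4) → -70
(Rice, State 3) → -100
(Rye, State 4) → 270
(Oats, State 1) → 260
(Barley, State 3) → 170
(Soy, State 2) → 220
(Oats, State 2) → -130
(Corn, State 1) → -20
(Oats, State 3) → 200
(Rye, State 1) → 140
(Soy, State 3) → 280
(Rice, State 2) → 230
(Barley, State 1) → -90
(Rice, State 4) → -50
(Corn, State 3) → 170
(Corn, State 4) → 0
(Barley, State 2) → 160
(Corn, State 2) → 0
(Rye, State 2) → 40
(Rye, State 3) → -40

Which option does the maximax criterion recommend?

Rice

Row maxima: Corn=170, Rye=270, Barley=170, Rice=290, Soy=280, Oats=260
Best best-case = 290 → Rice.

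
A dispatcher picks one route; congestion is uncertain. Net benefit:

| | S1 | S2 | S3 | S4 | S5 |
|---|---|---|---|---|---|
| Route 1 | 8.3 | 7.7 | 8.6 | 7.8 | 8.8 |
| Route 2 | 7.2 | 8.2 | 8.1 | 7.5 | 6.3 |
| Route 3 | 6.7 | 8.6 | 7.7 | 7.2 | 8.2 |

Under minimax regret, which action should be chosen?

Route 1

Column bests: S1=8.3, S2=8.6, S3=8.6, S4=7.8, S5=8.8.
Route 1 regrets: 0.0, 0.9, 0.0, 0.0, 0.0 → max 0.9
Route 2 regrets: 1.1, 0.4, 0.5, 0.3, 2.5 → max 2.5
Route 3 regrets: 1.6, 0.0, 0.9, 0.6, 0.6 → max 1.6
Smallest max regret = 0.9 → Route 1.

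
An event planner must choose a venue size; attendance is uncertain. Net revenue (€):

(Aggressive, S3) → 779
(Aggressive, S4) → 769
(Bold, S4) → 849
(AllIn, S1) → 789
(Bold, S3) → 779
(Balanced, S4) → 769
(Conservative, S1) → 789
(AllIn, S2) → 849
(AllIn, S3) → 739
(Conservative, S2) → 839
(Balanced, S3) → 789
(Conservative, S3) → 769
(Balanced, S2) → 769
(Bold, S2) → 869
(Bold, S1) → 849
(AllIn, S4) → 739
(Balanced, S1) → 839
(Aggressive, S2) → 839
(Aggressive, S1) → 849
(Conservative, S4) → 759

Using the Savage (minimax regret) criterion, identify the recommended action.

Bold

Column bests: S1=849, S2=869, S3=789, S4=849.
Conservative regrets: 60, 30, 20, 90 → max 90
Balanced regrets: 10, 100, 0, 80 → max 100
Aggressive regrets: 0, 30, 10, 80 → max 80
Bold regrets: 0, 0, 10, 0 → max 10
AllIn regrets: 60, 20, 50, 110 → max 110
Smallest max regret = 10 → Bold.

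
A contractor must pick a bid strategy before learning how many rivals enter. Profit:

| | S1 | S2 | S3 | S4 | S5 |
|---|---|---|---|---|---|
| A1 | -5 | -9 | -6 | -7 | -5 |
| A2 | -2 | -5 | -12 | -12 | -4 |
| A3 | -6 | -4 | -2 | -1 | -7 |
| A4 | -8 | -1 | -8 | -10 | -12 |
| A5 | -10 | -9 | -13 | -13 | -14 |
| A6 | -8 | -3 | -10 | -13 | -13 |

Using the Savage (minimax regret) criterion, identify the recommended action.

A3

Column bests: S1=-2, S2=-1, S3=-2, S4=-1, S5=-4.
A1 regrets: 3, 8, 4, 6, 1 → max 8
A2 regrets: 0, 4, 10, 11, 0 → max 11
A3 regrets: 4, 3, 0, 0, 3 → max 4
A4 regrets: 6, 0, 6, 9, 8 → max 9
A5 regrets: 8, 8, 11, 12, 10 → max 12
A6 regrets: 6, 2, 8, 12, 9 → max 12
Smallest max regret = 4 → A3.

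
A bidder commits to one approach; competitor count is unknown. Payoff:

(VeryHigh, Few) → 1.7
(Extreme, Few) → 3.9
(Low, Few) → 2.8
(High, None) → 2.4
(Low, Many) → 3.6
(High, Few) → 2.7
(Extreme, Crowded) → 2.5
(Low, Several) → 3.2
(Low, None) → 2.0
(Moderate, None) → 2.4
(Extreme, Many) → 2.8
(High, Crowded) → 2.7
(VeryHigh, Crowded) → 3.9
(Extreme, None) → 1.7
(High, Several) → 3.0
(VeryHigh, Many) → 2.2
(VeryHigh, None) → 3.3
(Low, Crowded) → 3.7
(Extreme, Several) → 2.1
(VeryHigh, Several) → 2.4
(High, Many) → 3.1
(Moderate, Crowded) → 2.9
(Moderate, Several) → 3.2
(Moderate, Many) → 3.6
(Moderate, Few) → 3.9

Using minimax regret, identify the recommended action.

Moderate

Column bests: None=3.3, Few=3.9, Several=3.2, Many=3.6, Crowded=3.9.
Low regrets: 1.3, 1.1, 0.0, 0.0, 0.2 → max 1.3
Moderate regrets: 0.9, 0.0, 0.0, 0.0, 1.0 → max 1.0
High regrets: 0.9, 1.2, 0.2, 0.5, 1.2 → max 1.2
VeryHigh regrets: 0.0, 2.2, 0.8, 1.4, 0.0 → max 2.2
Extreme regrets: 1.6, 0.0, 1.1, 0.8, 1.4 → max 1.6
Smallest max regret = 1.0 → Moderate.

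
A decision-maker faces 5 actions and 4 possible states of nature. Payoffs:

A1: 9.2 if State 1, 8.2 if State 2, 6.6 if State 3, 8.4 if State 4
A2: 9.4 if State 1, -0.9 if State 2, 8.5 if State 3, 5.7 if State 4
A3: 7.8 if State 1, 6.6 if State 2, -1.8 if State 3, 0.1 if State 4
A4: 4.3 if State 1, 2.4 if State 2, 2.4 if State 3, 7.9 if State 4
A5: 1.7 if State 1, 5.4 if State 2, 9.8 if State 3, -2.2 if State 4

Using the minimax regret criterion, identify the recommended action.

Column bests: State 1=9.4, State 2=8.2, State 3=9.8, State 4=8.4.
A1 regrets: 0.2, 0.0, 3.2, 0.0 → max 3.2
A2 regrets: 0.0, 9.1, 1.3, 2.7 → max 9.1
A3 regrets: 1.6, 1.6, 11.6, 8.3 → max 11.6
A4 regrets: 5.1, 5.8, 7.4, 0.5 → max 7.4
A5 regrets: 7.7, 2.8, 0.0, 10.6 → max 10.6
Smallest max regret = 3.2 → A1.

A1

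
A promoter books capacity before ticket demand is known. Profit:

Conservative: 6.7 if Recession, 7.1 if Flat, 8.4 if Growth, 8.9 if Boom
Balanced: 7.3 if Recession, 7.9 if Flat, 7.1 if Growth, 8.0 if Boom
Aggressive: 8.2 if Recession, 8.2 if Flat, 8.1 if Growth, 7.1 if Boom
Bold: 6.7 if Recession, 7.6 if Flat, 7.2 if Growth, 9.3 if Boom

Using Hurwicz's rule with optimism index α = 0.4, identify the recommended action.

Bold

Conservative: 0.4·8.9 + 0.6·6.7 = 7.58
Balanced: 0.4·8.0 + 0.6·7.1 = 7.46
Aggressive: 0.4·8.2 + 0.6·7.1 = 7.54
Bold: 0.4·9.3 + 0.6·6.7 = 7.74
Highest Hurwicz score = 7.74 → Bold.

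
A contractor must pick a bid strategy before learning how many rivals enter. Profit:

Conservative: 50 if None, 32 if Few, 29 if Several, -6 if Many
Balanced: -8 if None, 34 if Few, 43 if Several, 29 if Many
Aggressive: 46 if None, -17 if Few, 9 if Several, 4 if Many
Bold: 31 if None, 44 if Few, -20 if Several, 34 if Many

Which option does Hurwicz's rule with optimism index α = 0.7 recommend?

Conservative

Conservative: 0.7·50 + 0.3·(-6) = 33.2
Balanced: 0.7·43 + 0.3·(-8) = 27.7
Aggressive: 0.7·46 + 0.3·(-17) = 27.1
Bold: 0.7·44 + 0.3·(-20) = 24.8
Highest Hurwicz score = 33.2 → Conservative.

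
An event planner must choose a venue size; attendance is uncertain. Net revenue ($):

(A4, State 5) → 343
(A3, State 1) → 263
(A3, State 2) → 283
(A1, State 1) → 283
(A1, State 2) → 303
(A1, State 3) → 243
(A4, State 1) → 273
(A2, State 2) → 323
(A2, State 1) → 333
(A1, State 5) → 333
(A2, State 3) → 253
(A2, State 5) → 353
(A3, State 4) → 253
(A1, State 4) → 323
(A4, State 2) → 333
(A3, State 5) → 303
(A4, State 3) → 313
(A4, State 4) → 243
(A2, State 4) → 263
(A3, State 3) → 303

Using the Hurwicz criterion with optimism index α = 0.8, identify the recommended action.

A1: 0.8·333 + 0.2·243 = 315
A2: 0.8·353 + 0.2·253 = 333
A3: 0.8·303 + 0.2·253 = 293
A4: 0.8·343 + 0.2·243 = 323
Highest Hurwicz score = 333 → A2.

A2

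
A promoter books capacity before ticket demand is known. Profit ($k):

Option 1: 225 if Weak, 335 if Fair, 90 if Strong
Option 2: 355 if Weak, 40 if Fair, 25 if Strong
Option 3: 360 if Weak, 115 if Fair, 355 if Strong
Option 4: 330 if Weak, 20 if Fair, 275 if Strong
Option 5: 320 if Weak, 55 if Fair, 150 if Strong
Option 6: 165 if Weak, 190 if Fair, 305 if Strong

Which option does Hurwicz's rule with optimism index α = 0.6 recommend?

Option 3

Option 1: 0.6·335 + 0.4·90 = 237
Option 2: 0.6·355 + 0.4·25 = 223
Option 3: 0.6·360 + 0.4·115 = 262
Option 4: 0.6·330 + 0.4·20 = 206
Option 5: 0.6·320 + 0.4·55 = 214
Option 6: 0.6·305 + 0.4·165 = 249
Highest Hurwicz score = 262 → Option 3.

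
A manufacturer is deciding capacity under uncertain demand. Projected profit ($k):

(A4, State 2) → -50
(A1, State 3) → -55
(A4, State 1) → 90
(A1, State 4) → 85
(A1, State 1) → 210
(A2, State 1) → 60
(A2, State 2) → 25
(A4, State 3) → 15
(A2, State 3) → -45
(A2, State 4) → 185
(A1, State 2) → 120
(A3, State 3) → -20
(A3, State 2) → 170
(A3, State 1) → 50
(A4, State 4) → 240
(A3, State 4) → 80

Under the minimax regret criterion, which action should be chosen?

A2

Column bests: State 1=210, State 2=170, State 3=15, State 4=240.
A1 regrets: 0, 50, 70, 155 → max 155
A2 regrets: 150, 145, 60, 55 → max 150
A3 regrets: 160, 0, 35, 160 → max 160
A4 regrets: 120, 220, 0, 0 → max 220
Smallest max regret = 150 → A2.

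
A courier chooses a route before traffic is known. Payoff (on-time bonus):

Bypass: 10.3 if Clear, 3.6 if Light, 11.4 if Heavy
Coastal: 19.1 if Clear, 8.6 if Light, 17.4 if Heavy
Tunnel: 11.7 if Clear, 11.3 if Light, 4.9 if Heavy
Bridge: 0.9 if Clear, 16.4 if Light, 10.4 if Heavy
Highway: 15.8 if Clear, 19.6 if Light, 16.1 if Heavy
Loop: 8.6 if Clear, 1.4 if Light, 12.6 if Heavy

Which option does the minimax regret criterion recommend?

Highway

Column bests: Clear=19.1, Light=19.6, Heavy=17.4.
Bypass regrets: 8.8, 16.0, 6.0 → max 16.0
Coastal regrets: 0.0, 11.0, 0.0 → max 11.0
Tunnel regrets: 7.4, 8.3, 12.5 → max 12.5
Bridge regrets: 18.2, 3.2, 7.0 → max 18.2
Highway regrets: 3.3, 0.0, 1.3 → max 3.3
Loop regrets: 10.5, 18.2, 4.8 → max 18.2
Smallest max regret = 3.3 → Highway.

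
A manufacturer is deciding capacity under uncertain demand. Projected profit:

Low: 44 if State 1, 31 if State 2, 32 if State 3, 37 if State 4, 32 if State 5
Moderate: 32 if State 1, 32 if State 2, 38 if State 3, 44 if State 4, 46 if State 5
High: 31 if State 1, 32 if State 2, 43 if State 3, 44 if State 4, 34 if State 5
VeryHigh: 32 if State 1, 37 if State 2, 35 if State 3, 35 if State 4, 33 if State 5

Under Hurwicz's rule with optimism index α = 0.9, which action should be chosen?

Low: 0.9·44 + 0.1·31 = 42.7
Moderate: 0.9·46 + 0.1·32 = 44.6
High: 0.9·44 + 0.1·31 = 42.7
VeryHigh: 0.9·37 + 0.1·32 = 36.5
Highest Hurwicz score = 44.6 → Moderate.

Moderate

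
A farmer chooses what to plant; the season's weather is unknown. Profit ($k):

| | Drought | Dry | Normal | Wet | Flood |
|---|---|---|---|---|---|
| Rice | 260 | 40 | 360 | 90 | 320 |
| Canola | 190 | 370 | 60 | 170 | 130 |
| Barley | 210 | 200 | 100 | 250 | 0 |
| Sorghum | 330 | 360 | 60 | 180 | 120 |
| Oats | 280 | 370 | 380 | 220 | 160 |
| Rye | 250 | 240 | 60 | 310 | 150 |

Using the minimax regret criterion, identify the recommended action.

Oats

Column bests: Drought=330, Dry=370, Normal=380, Wet=310, Flood=320.
Rice regrets: 70, 330, 20, 220, 0 → max 330
Canola regrets: 140, 0, 320, 140, 190 → max 320
Barley regrets: 120, 170, 280, 60, 320 → max 320
Sorghum regrets: 0, 10, 320, 130, 200 → max 320
Oats regrets: 50, 0, 0, 90, 160 → max 160
Rye regrets: 80, 130, 320, 0, 170 → max 320
Smallest max regret = 160 → Oats.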